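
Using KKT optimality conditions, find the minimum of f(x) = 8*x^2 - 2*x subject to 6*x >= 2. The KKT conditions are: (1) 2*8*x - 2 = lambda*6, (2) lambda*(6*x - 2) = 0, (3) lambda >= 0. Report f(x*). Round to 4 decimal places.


Step 1: Try lambda = 0 (constraint inactive).
x_unc = 2/(2*8) = 0.125
Check: 6*0.125 = 0.75 < 2 -- violated!
Step 2: Constraint must be active: 6*x = 2
x* = 2/6 = 1/3 = 0.3333 (rounded; the exact value 1/3 is used below)
lambda = (2*8*(1/3) - 2)/6 = 0.5556
Step 3: Compute optimal value.
f(x*) = 8*(1/3)^2 - 2*(1/3) = 0.2222


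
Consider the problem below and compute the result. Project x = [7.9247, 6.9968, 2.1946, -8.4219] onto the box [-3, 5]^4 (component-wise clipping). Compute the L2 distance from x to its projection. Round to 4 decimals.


Project each component onto [-3, 5].
clip(7.9247) = 5.0, clip(6.9968) = 5.0, clip(2.1946) = 2.1946, clip(-8.4219) = -3.0
Projection = [5.0, 5.0, 2.1946, -3.0]
Squared diffs: [8.5539, 3.9872, 0.0, 29.397]
Distance = sqrt(41.9381) = 6.476


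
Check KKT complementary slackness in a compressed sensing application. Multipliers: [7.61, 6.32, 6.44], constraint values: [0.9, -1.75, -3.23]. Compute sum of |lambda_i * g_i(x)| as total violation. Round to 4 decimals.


KKT complementary slackness check:
lambda_1 * g_1 = 7.61 * 0.9 = 6.849
lambda_2 * g_2 = 6.32 * -1.75 = -11.06
lambda_3 * g_3 = 6.44 * -3.23 = -20.8012
Total violation = 6.849 + 11.06 + 20.8012 = 38.7102


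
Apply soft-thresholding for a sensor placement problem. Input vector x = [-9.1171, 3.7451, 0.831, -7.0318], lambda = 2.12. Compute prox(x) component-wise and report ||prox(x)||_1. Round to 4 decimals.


Soft-thresholding with lambda = 2.12:
prox(-9.1171) = sign(-9.1171)*max(|-9.1171| - 2.12, 0) = -6.9971
prox(3.7451) = sign(3.7451)*max(|3.7451| - 2.12, 0) = 1.6251
prox(0.831) = sign(0.831)*max(|0.831| - 2.12, 0) = 0.0
prox(-7.0318) = sign(-7.0318)*max(|-7.0318| - 2.12, 0) = -4.9118
prox(x) = [-6.9971, 1.6251, 0.0, -4.9118]
||prox(x)||_1 = 6.9971 + 1.6251 + 0.0 + 4.9118 = 13.534


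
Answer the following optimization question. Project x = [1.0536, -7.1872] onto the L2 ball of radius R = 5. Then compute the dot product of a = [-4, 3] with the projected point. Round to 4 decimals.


Step 1: Compute ||x|| (intermediates to 6 decimals).
||x|| = sqrt(1.0536^2 + (-7.1872)^2) = 7.264015
Step 2: Project.
Since ||x|| > R, scale = R/||x|| = 5/7.264015 = 0.688325, proj(x) = scale * x
proj(x) = [0.725219, -4.947129]
Step 3: Dot product.
a^T * proj(x) = -4*0.725219 + 3*(-4.947129) = -17.7423


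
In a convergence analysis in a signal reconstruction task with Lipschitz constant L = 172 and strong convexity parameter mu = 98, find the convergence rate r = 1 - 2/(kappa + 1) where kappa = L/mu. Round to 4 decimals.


Step 1: Compute the condition number.
kappa = L/mu = 172/98 = 1.7551
Step 2: Compute the convergence rate.
r = 1 - 2/(kappa + 1) = 1 - 2*mu/(L + mu) = (L - mu)/(L + mu) = 74/270 = 0.2741


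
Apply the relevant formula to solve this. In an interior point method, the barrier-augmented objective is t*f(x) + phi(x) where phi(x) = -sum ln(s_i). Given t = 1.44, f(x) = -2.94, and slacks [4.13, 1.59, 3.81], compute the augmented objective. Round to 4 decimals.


Step 1: Compute log-barrier.
ln values: [1.4183, 0.4637, 1.3376]
phi = -(1.4183 + 0.4637 + 1.3376) = -3.2196
Step 2: Compute augmented objective.
t*f(x) = 1.44*-2.94 = -4.2336
Total = -4.2336 - 3.2196 = -7.4532


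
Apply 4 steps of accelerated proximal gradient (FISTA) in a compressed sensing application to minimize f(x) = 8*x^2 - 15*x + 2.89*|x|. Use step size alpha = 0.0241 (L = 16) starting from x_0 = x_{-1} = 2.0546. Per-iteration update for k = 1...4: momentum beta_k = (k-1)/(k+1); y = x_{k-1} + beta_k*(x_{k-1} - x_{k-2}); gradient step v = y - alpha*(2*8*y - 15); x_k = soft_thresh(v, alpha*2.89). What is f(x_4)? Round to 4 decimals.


FISTA on f(x) = 8*x^2 - 15*x + 2.89*|x|
L = 16, alpha = 0.0241
Iteration 1: beta = 0.0, y = 2.0546 + 0.0*(2.0546 - 2.0546) = 2.0546
  grad(y) = 17.8736, v = y - alpha*grad = 1.6238
  prox(v) = soft_thresh(1.6238, 0.0696) = 1.5542
Iteration 2: beta = 0.3333, y = 1.5542 + 0.3333*(1.5542 - 2.0546) = 1.3874
  grad(y) = 7.1983, v = y - alpha*grad = 1.2139
  prox(v) = soft_thresh(1.2139, 0.0696) = 1.1443
Iteration 3: beta = 0.5, y = 1.1443 + 0.5*(1.1443 - 1.5542) = 0.9393
  grad(y) = 0.0288, v = y - alpha*grad = 0.9386
  prox(v) = soft_thresh(0.9386, 0.0696) = 0.869
Iteration 4: beta = 0.6, y = 0.869 + 0.6*(0.869 - 1.1443) = 0.7038
  grad(y) = -3.7396, v = y - alpha*grad = 0.7939
  prox(v) = soft_thresh(0.7939, 0.0696) = 0.7242
f(x_4) = 8*0.7242^2 - 15*0.7242 + 2.89*|0.7242| = -4.5744


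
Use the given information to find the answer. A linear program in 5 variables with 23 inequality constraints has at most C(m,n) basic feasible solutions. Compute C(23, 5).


Each vertex corresponds to some choice of n active constraints out of m, so the number of vertices is at most C(m, n) = m! / (n!(m-n)!).
m = 23, n = 5
Numerator: 23 * 22 * 21 * 20 * 19
Denominator: 5! = 120
C(23, 5) = 33649


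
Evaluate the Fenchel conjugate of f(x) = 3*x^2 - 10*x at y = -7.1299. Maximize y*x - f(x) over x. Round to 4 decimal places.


f*(y) = sup_x {y*x - a*x^2 - b*x} = sup_x {(y-b)*x - a*x^2}
FOC: (y - b) - 2a*x = 0 => x* = (y - b)/(2a)
x* = (-7.1299 + 10)/(2*3) = 0.4784
f*(-7.1299) = (y-b)^2/(4a) = (-7.1299 + 10)^2/(4*3)
= 8.2375/12 = 0.6865


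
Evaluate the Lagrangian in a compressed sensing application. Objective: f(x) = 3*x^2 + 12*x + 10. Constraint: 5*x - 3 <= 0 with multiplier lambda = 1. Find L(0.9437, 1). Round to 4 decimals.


Step 1: Evaluate f(x).
f(0.9437) = 3*0.9437^2 + 12*0.9437 + 10 = 23.9961
Step 2: Evaluate g(x).
g(0.9437) = 5*0.9437 - 3 = 1.7185
Step 3: Compute Lagrangian.
L = 23.9961 + 1*1.7185 = 25.7146


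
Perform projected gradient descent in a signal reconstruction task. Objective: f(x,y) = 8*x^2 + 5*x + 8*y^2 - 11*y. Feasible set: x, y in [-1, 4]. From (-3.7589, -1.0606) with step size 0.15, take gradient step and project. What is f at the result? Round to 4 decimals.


Step 1: Compute gradient at (-3.7589, -1.0606).
grad_x = 2*8*-3.7589 + 5 = -55.1424
grad_y = 2*8*-1.0606 - 11 = -27.9696
Step 2: Gradient step.
x_raw = -3.7589 - 0.15*-55.1424 = 4.5125
y_raw = -1.0606 - 0.15*-27.9696 = 3.1348
Step 3: Project onto [-1, 4].
x_proj = clip(4.5125) = 4.0
y_proj = clip(3.1348) = 3.1348
Step 4: Evaluate f.
f(4.0, 3.1348) = 192.1345


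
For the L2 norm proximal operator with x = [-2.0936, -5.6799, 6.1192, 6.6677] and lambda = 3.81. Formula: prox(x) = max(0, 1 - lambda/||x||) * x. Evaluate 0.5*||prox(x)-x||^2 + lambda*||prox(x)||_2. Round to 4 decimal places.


Step 1: Compute ||x||.
||x|| = 10.8879
Step 2: Compute scaling factor.
scale = max(0, 1 - 3.81/10.8879) = 0.6501
Step 3: prox(x) = [-1.361, -3.6923, 3.9779, 4.3345]
||prox(x)|| = 7.0779
Step 4: Proximal objective.
0.5*||prox-x||^2 = 7.2581
lambda*||prox|| = 26.9668
Total = 34.225


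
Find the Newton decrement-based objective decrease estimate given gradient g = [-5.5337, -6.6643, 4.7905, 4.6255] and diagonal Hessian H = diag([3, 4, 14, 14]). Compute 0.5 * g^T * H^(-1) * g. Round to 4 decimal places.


Step 1: H is diagonal, so H^(-1) * g = [-1.8446, -1.6661, 0.3422, 0.3304].
Step 2: g^T H^(-1) g = sum_i g_i^2 / H_ii
  = (-5.5337)^2/3 + (-6.6643)^2/4 + (4.7905)^2/14 + (4.6255)^2/14
  = 10.2073 + 11.1032 + 1.6392 + 1.5282 = 24.4779
Step 3: Objective decrease = 0.5 * g^T H^(-1) g = 12.239


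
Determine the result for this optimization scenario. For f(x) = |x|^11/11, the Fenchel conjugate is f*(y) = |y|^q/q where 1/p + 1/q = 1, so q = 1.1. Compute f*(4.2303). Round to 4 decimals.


The conjugate exponent q satisfies 1/p + 1/q = 1.
p = 11, so q = 11/(11 - 1) = 1.1
|y|^q = 4.2303^1.1 = 4.8866
f*(4.2303) = 4.8866 / 1.1 = 4.4424


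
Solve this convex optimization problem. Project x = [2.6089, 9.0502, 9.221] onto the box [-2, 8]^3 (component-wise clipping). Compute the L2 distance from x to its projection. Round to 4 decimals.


Project each component onto [-2, 8].
clip(2.6089) = 2.6089, clip(9.0502) = 8.0, clip(9.221) = 8.0
Projection = [2.6089, 8.0, 8.0]
Squared diffs: [0.0, 1.1029, 1.4908]
Distance = sqrt(2.5937) = 1.6105


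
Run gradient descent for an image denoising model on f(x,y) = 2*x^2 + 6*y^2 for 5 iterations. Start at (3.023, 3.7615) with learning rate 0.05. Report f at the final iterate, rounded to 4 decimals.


Gradient descent on f(x,y) = 2*x^2 + 6*y^2.
Starting point: (3.023, 3.7615), alpha = 0.05
Step 1: grad_x = 2*2*3.023 = 12.092, grad_y = 2*6*3.7615 = 45.138
  x_1 = 3.023 - 0.05*12.092 = 2.4184
  y_1 = 3.7615 - 0.05*45.138 = 1.5046
Step 2: grad_x = 2*2*2.4184 = 9.6736, grad_y = 2*6*1.5046 = 18.0552
  x_2 = 2.4184 - 0.05*9.6736 = 1.9347
  y_2 = 1.5046 - 0.05*18.0552 = 0.6018
Step 3: grad_x = 2*2*1.9347 = 7.7389, grad_y = 2*6*0.6018 = 7.2221
  x_3 = 1.9347 - 0.05*7.7389 = 1.5478
  y_3 = 0.6018 - 0.05*7.2221 = 0.2407
Step 4: grad_x = 2*2*1.5478 = 6.1911, grad_y = 2*6*0.2407 = 2.8888
  x_4 = 1.5478 - 0.05*6.1911 = 1.2382
  y_4 = 0.2407 - 0.05*2.8888 = 0.0963
Step 5: grad_x = 2*2*1.2382 = 4.9529, grad_y = 2*6*0.0963 = 1.1555
  x_5 = 1.2382 - 0.05*4.9529 = 0.9906
  y_5 = 0.0963 - 0.05*1.1555 = 0.0385
f(0.9906, 0.0385) = 2*0.9906^2 + 6*0.0385^2 = 1.9714


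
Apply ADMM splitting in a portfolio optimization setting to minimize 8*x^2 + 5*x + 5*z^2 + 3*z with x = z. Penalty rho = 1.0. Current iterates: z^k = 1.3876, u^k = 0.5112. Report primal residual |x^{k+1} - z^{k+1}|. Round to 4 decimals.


ADMM iteration with rho = 1.0, z^k = 1.3876, u^k = 0.5112
Step 1: x-update.
Minimize 8*x^2 + 5*x + (1.0/2)*(x - 1.3876 + 0.5112)^2
FOC: (2*8 + 1.0)*x = -5 + 1.0*(1.3876 - 0.5112)
x^{k+1} = -0.2426
Step 2: z-update.
Minimize 5*z^2 + 3*z + (1.0/2)*(-0.2426 - z + 0.5112)^2
FOC: (2*5 + 1.0)*z = -3 + 1.0*(-0.2426 + 0.5112)
z^{k+1} = -0.2483
Step 3: u-update.
u^{k+1} = 0.5112 - 0.2426 + 0.2483 = 0.5169
Step 4: Primal residual = |-0.2426 + 0.2483| = 0.0057


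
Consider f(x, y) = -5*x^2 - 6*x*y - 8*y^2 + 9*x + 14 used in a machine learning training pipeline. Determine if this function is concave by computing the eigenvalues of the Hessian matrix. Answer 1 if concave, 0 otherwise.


The Hessian of f(x,y) = -5*x^2 - 6*x*y - 8*y^2 + 9*x + 14 is:
H = [[-10, -6], [-6, -16]]
Trace = -10 - 16 = -26
Determinant = -10*-16 - (-6)^2 = 124
Discriminant = (-26)^2 - 4*124 = 180.0
Eigenvalues: lambda_1 = -19.7082, lambda_2 = -6.2918
The function is concave.

1


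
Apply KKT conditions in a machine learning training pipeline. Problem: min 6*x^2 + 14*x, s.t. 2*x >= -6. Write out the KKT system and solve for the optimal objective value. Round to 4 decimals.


Step 1: Try lambda = 0 (constraint inactive).
Stationarity: 2*6*x + 14 = 0
x* = -14/(2*6) = -7/6 = -1.1667 (rounded; the exact value -7/6 is used below)
Check constraint: 2*-1.1667 = -2.3334 >= -6 -- satisfied.
Step 2: Compute optimal value.
f(x*) = 6*(-7/6)^2 + 14*(-7/6) = -8.1667


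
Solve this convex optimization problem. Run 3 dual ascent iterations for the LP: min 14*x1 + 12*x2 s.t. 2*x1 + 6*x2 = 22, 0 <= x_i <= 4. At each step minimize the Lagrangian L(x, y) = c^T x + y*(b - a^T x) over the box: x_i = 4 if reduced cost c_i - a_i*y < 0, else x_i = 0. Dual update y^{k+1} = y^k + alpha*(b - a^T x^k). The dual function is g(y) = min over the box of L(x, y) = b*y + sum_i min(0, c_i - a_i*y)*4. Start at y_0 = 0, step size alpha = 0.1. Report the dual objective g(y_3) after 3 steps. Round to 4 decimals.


Dual ascent for LP: min 14*x1 + 12*x2, 2*x1 + 6*x2 = 22, 0 <= x_i <= 4
Step 1: y^k = 0.0, reduced costs: (14.0, 12.0)
  x^k = (0.0, 0.0), subgradient = b - a^T x = 22.0
  y^{k+1} = 0.0 + 0.1*22.0 = 2.2
Step 2: y^k = 2.2, reduced costs: (9.6, -1.2)
  x^k = (0.0, 4.0), subgradient = b - a^T x = -2.0
  y^{k+1} = 2.2 + 0.1*-2.0 = 2.0
Step 3: y^k = 2.0, reduced costs: (10.0, 0.0)
  x^k = (0.0, 0.0), subgradient = b - a^T x = 22.0
  y^{k+1} = 2.0 + 0.1*22.0 = 4.2
Dual objective at y_3 = 4.2: reduced costs (5.6, -13.2), box minimizer x = (0.0, 4.0)
g(y_3) = b*y + (c1 - a1*y)*x1 + (c2 - a2*y)*x2 = 22*4.2 + 5.6*0.0 + (-13.2)*4.0 = 92.4 + 0.0 - 52.8 = 39.6


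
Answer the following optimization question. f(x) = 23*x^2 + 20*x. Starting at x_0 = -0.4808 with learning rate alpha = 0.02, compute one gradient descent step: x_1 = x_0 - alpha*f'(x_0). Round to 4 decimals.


We compute the gradient at x_0 and apply the update.
f'(x) = 46*x + 20
f'(-0.4808) = 46*-0.4808 + 20 = -2.1168
x_1 = -0.4808 - 0.02*-2.1168 = -0.4385


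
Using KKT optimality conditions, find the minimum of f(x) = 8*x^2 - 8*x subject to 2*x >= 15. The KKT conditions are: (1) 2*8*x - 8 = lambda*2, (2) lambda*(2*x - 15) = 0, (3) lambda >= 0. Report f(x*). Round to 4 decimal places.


Step 1: Try lambda = 0 (constraint inactive).
x_unc = 8/(2*8) = 0.5
Check: 2*0.5 = 1.0 < 15 -- violated!
Step 2: Constraint must be active: 2*x = 15
x* = 15/2 = 7.5
lambda = (2*8*7.5 - 8)/2 = 56.0
Step 3: Compute optimal value.
f(x*) = 8*7.5^2 - 8*7.5 = 390.0


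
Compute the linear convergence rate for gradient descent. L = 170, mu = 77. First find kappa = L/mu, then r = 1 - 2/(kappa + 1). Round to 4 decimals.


Step 1: Compute the condition number.
kappa = L/mu = 170/77 = 2.2078
Step 2: Compute the convergence rate.
r = 1 - 2/(kappa + 1) = 1 - 2*mu/(L + mu) = (L - mu)/(L + mu) = 93/247 = 0.3765


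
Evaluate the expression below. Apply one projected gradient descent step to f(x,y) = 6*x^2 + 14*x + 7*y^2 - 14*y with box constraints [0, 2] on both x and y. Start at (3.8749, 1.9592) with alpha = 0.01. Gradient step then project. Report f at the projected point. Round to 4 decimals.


Step 1: Compute gradient at (3.8749, 1.9592).
grad_x = 2*6*3.8749 + 14 = 60.4988
grad_y = 2*7*1.9592 - 14 = 13.4288
Step 2: Gradient step.
x_raw = 3.8749 - 0.01*60.4988 = 3.2699
y_raw = 1.9592 - 0.01*13.4288 = 1.8249
Step 3: Project onto [0, 2].
x_proj = clip(3.2699) = 2.0
y_proj = clip(1.8249) = 1.8249
Step 4: Evaluate f.
f(2.0, 1.8249) = 49.7634


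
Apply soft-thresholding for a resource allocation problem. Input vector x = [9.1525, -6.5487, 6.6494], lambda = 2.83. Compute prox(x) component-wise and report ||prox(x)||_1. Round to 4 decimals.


Soft-thresholding with lambda = 2.83:
prox(9.1525) = sign(9.1525)*max(|9.1525| - 2.83, 0) = 6.3225
prox(-6.5487) = sign(-6.5487)*max(|-6.5487| - 2.83, 0) = -3.7187
prox(6.6494) = sign(6.6494)*max(|6.6494| - 2.83, 0) = 3.8194
prox(x) = [6.3225, -3.7187, 3.8194]
||prox(x)||_1 = 6.3225 + 3.7187 + 3.8194 = 13.8606


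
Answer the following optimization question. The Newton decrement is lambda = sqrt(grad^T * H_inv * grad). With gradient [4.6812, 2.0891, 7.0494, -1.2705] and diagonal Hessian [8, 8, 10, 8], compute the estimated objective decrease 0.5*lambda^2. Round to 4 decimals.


Step 1: H is diagonal, so H^(-1) * g = [0.5852, 0.2611, 0.7049, -0.1588].
Step 2: g^T H^(-1) g = sum_i g_i^2 / H_ii
  = (4.6812)^2/8 + (2.0891)^2/8 + (7.0494)^2/10 + (-1.2705)^2/8
  = 2.7392 + 0.5455 + 4.9694 + 0.2018 = 8.4559
Step 3: Objective decrease = 0.5 * g^T H^(-1) g = 4.228


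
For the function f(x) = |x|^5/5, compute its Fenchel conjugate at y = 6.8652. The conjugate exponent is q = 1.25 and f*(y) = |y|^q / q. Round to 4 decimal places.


The conjugate exponent q satisfies 1/p + 1/q = 1.
p = 5, so q = 5/(5 - 1) = 1.25
|y|^q = 6.8652^1.25 = 11.1126
f*(6.8652) = 11.1126 / 1.25 = 8.8901


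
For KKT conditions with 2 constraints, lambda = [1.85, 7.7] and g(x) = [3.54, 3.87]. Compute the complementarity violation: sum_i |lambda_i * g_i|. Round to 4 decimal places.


KKT complementary slackness check:
lambda_1 * g_1 = 1.85 * 3.54 = 6.549
lambda_2 * g_2 = 7.7 * 3.87 = 29.799
Total violation = 6.549 + 29.799 = 36.348


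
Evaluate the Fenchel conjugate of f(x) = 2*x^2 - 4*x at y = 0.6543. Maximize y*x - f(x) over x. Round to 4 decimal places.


f*(y) = sup_x {y*x - a*x^2 - b*x} = sup_x {(y-b)*x - a*x^2}
FOC: (y - b) - 2a*x = 0 => x* = (y - b)/(2a)
x* = (0.6543 + 4)/(2*2) = 1.1636
f*(0.6543) = (y-b)^2/(4a) = (0.6543 + 4)^2/(4*2)
= 21.6625/8 = 2.7078


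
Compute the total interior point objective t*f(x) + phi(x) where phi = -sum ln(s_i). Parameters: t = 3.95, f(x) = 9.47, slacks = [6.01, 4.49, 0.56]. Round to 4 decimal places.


Step 1: Compute log-barrier.
ln values: [1.7934, 1.5019, -0.5798]
phi = -(1.7934 + 1.5019 - 0.5798) = -2.7155
Step 2: Compute augmented objective.
t*f(x) = 3.95*9.47 = 37.4065
Total = 37.4065 - 2.7155 = 34.691


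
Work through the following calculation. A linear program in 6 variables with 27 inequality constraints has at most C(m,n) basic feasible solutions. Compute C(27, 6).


Each vertex corresponds to some choice of n active constraints out of m, so the number of vertices is at most C(m, n) = m! / (n!(m-n)!).
m = 27, n = 6
Numerator: 27 * 26 * 25 * 24 * 23 * 22
Denominator: 6! = 720
C(27, 6) = 296010


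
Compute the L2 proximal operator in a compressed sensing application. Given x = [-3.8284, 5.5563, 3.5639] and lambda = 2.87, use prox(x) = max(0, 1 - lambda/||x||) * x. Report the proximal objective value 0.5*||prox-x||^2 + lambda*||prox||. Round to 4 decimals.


Step 1: Compute ||x||.
||x|| = 7.6309
Step 2: Compute scaling factor.
scale = max(0, 1 - 2.87/7.6309) = 0.6239
Step 3: prox(x) = [-2.3885, 3.4666, 2.2235]
||prox(x)|| = 4.7609
Step 4: Proximal objective.
0.5*||prox-x||^2 = 4.1185
lambda*||prox|| = 13.6638
Total = 17.7822


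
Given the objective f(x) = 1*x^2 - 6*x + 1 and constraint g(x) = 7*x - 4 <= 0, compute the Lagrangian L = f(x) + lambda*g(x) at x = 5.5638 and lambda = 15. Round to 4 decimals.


Step 1: Evaluate f(x).
f(5.5638) = 1*5.5638^2 - 6*5.5638 + 1 = -1.4269
Step 2: Evaluate g(x).
g(5.5638) = 7*5.5638 - 4 = 34.9466
Step 3: Compute Lagrangian.
L = -1.4269 + 15*34.9466 = 522.7721


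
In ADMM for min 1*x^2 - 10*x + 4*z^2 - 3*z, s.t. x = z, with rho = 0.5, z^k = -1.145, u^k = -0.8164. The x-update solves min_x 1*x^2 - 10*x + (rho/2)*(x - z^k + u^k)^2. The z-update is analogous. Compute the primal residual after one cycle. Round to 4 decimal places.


ADMM iteration with rho = 0.5, z^k = -1.145, u^k = -0.8164
Step 1: x-update.
Minimize 1*x^2 - 10*x + (0.5/2)*(x + 1.145 - 0.8164)^2
FOC: (2*1 + 0.5)*x = 10 + 0.5*(-1.145 + 0.8164)
x^{k+1} = 3.9343
Step 2: z-update.
Minimize 4*z^2 - 3*z + (0.5/2)*(3.9343 - z - 0.8164)^2
FOC: (2*4 + 0.5)*z = 3 + 0.5*(3.9343 - 0.8164)
z^{k+1} = 0.5363
Step 3: u-update.
u^{k+1} = -0.8164 + 3.9343 - 0.5363 = 2.5815
Step 4: Primal residual = |3.9343 - 0.5363| = 3.3979


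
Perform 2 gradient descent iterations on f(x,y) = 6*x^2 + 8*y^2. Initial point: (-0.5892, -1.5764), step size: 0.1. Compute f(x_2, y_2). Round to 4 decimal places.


Gradient descent on f(x,y) = 6*x^2 + 8*y^2.
Starting point: (-0.5892, -1.5764), alpha = 0.1
Step 1: grad_x = 2*6*-0.5892 = -7.0704, grad_y = 2*8*-1.5764 = -25.2224
  x_1 = -0.5892 - 0.1*-7.0704 = 0.1178
  y_1 = -1.5764 - 0.1*-25.2224 = 0.9458
Step 2: grad_x = 2*6*0.1178 = 1.4141, grad_y = 2*8*0.9458 = 15.1334
  x_2 = 0.1178 - 0.1*1.4141 = -0.0236
  y_2 = 0.9458 - 0.1*15.1334 = -0.5675
f(-0.0236, -0.5675) = 6*(-0.0236)^2 + 8*(-0.5675)^2 = 2.5798


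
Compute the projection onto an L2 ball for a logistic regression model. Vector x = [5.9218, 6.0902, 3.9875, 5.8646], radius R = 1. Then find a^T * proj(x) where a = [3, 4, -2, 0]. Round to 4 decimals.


Step 1: Compute ||x|| (intermediates to 6 decimals).
||x|| = sqrt(5.9218^2 + 6.0902^2 + 3.9875^2 + 5.8646^2) = 11.0658
Step 2: Project.
Since ||x|| > R, scale = R/||x|| = 1/11.0658 = 0.090369, proj(x) = scale * x
proj(x) = [0.535147, 0.550365, 0.360346, 0.529978]
Step 3: Dot product.
a^T * proj(x) = 3*0.535147 + 4*0.550365 - 2*0.360346 + 0*0.529978 = 3.0862


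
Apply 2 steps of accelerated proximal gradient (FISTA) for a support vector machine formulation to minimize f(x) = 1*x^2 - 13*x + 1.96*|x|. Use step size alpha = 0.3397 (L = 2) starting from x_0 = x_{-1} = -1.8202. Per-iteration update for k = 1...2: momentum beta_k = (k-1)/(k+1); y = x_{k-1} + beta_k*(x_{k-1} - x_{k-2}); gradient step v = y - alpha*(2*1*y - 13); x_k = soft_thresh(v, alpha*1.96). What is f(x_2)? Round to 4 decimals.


FISTA on f(x) = 1*x^2 - 13*x + 1.96*|x|
L = 2, alpha = 0.3397
Iteration 1: beta = 0.0, y = -1.8202 + 0.0*(-1.8202 + 1.8202) = -1.8202
  grad(y) = -16.6404, v = y - alpha*grad = 3.8325
  prox(v) = soft_thresh(3.8325, 0.6658) = 3.1667
Iteration 2: beta = 0.3333, y = 3.1667 + 0.3333*(3.1667 + 1.8202) = 4.829
  grad(y) = -3.3419, v = y - alpha*grad = 5.9643
  prox(v) = soft_thresh(5.9643, 0.6658) = 5.2985
f(x_2) = 1*5.2985^2 - 13*5.2985 + 1.96*|5.2985| = -30.4213


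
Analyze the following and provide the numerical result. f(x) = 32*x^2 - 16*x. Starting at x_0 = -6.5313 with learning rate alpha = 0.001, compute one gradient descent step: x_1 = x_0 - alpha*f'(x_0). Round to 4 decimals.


We compute the gradient at x_0 and apply the update.
f'(x) = 64*x - 16
f'(-6.5313) = 64*-6.5313 - 16 = -434.0032
x_1 = -6.5313 - 0.001*-434.0032 = -6.0973


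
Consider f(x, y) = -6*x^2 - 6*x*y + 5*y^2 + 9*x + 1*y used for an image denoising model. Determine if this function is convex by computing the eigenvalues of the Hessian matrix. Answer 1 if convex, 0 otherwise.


The Hessian of f(x,y) = -6*x^2 - 6*x*y + 5*y^2 + 9*x + 1*y is:
H = [[-12, -6], [-6, 10]]
Trace = -12 + 10 = -2
Determinant = -12*10 - (-6)^2 = -156
Discriminant = (-2)^2 - 4*-156 = 628.0
Eigenvalues: lambda_1 = -13.53, lambda_2 = 11.53
The function is not convex.

0


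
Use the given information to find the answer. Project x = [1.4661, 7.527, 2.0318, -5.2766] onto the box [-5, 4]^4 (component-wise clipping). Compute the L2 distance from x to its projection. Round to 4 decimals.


Project each component onto [-5, 4].
clip(1.4661) = 1.4661, clip(7.527) = 4.0, clip(2.0318) = 2.0318, clip(-5.2766) = -5.0
Projection = [1.4661, 4.0, 2.0318, -5.0]
Squared diffs: [0.0, 12.4397, 0.0, 0.0765]
Distance = sqrt(12.5162) = 3.5378


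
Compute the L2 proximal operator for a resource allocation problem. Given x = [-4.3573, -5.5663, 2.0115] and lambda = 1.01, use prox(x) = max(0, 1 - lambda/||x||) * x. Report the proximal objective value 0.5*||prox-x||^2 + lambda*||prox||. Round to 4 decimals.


Step 1: Compute ||x||.
||x|| = 7.3496
Step 2: Compute scaling factor.
scale = max(0, 1 - 1.01/7.3496) = 0.8626
Step 3: prox(x) = [-3.7585, -4.8014, 1.7351]
||prox(x)|| = 6.3396
Step 4: Proximal objective.
0.5*||prox-x||^2 = 0.5101
lambda*||prox|| = 6.403
Total = 6.913


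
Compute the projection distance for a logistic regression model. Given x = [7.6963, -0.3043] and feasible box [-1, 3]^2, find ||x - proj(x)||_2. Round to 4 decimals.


Project each component onto [-1, 3].
clip(7.6963) = 3.0, clip(-0.3043) = -0.3043
Projection = [3.0, -0.3043]
Squared diffs: [22.0552, 0.0]
Distance = sqrt(22.0552) = 4.6963


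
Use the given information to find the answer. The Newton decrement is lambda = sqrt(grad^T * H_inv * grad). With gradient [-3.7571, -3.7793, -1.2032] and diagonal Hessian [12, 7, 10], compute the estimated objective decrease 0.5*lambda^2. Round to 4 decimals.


Step 1: H is diagonal, so H^(-1) * g = [-0.3131, -0.5399, -0.1203].
Step 2: g^T H^(-1) g = sum_i g_i^2 / H_ii
  = (-3.7571)^2/12 + (-3.7793)^2/7 + (-1.2032)^2/10
  = 1.1763 + 2.0404 + 0.1448 = 3.3615
Step 3: Objective decrease = 0.5 * g^T H^(-1) g = 1.6808


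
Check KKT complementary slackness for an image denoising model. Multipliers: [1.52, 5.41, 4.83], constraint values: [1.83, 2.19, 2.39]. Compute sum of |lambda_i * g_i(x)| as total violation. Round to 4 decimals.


KKT complementary slackness check:
lambda_1 * g_1 = 1.52 * 1.83 = 2.7816
lambda_2 * g_2 = 5.41 * 2.19 = 11.8479
lambda_3 * g_3 = 4.83 * 2.39 = 11.5437
Total violation = 2.7816 + 11.8479 + 11.5437 = 26.1732


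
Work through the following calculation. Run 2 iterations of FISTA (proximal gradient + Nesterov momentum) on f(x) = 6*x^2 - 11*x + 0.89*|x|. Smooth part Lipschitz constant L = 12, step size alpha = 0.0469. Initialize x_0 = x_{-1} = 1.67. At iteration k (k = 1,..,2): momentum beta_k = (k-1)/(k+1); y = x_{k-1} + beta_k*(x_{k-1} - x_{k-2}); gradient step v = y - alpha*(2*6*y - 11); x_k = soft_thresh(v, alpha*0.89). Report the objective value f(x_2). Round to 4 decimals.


FISTA on f(x) = 6*x^2 - 11*x + 0.89*|x|
L = 12, alpha = 0.0469
Iteration 1: beta = 0.0, y = 1.67 + 0.0*(1.67 - 1.67) = 1.67
  grad(y) = 9.04, v = y - alpha*grad = 1.246
  prox(v) = soft_thresh(1.246, 0.0417) = 1.2043
Iteration 2: beta = 0.3333, y = 1.2043 + 0.3333*(1.2043 - 1.67) = 1.049
  grad(y) = 1.5885, v = y - alpha*grad = 0.9745
  prox(v) = soft_thresh(0.9745, 0.0417) = 0.9328
f(x_2) = 6*0.9328^2 - 11*0.9328 + 0.89*|0.9328| = -4.2099


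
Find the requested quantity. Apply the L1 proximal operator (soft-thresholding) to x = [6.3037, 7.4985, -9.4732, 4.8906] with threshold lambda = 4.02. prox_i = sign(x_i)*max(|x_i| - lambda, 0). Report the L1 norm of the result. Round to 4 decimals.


Soft-thresholding with lambda = 4.02:
prox(6.3037) = sign(6.3037)*max(|6.3037| - 4.02, 0) = 2.2837
prox(7.4985) = sign(7.4985)*max(|7.4985| - 4.02, 0) = 3.4785
prox(-9.4732) = sign(-9.4732)*max(|-9.4732| - 4.02, 0) = -5.4532
prox(4.8906) = sign(4.8906)*max(|4.8906| - 4.02, 0) = 0.8706
prox(x) = [2.2837, 3.4785, -5.4532, 0.8706]
||prox(x)||_1 = 2.2837 + 3.4785 + 5.4532 + 0.8706 = 12.086


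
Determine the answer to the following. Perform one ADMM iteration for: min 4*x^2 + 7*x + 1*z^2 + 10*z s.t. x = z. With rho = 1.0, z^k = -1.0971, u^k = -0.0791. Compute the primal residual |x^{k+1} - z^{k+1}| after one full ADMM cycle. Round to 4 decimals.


ADMM iteration with rho = 1.0, z^k = -1.0971, u^k = -0.0791
Step 1: x-update.
Minimize 4*x^2 + 7*x + (1.0/2)*(x + 1.0971 - 0.0791)^2
FOC: (2*4 + 1.0)*x = -7 + 1.0*(-1.0971 + 0.0791)
x^{k+1} = -0.8909
Step 2: z-update.
Minimize 1*z^2 + 10*z + (1.0/2)*(-0.8909 - z - 0.0791)^2
FOC: (2*1 + 1.0)*z = -10 + 1.0*(-0.8909 - 0.0791)
z^{k+1} = -3.6567
Step 3: u-update.
u^{k+1} = -0.0791 - 0.8909 + 3.6567 = 2.6867
Step 4: Primal residual = |-0.8909 + 3.6567| = 2.7658


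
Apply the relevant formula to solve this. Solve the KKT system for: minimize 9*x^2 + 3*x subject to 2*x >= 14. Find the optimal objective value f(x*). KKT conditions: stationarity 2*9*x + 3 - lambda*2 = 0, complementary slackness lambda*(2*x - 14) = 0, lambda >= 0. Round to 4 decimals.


Step 1: Try lambda = 0 (constraint inactive).
x_unc = -3/(2*9) = -0.1667
Check: 2*-0.1667 = -0.3334 < 14 -- violated!
Step 2: Constraint must be active: 2*x = 14
x* = 14/2 = 7.0
lambda = (2*9*7.0 + 3)/2 = 64.5
Step 3: Compute optimal value.
f(x*) = 9*7.0^2 + 3*7.0 = 462.0


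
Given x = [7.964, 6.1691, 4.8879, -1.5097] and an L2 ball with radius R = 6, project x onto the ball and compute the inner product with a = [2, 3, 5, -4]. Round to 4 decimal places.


Step 1: Compute ||x|| (intermediates to 6 decimals).
||x|| = sqrt(7.964^2 + 6.1691^2 + 4.8879^2 + (-1.5097)^2) = 11.2984
Step 2: Project.
Since ||x|| > R, scale = R/||x|| = 6/11.2984 = 0.531049, proj(x) = scale * x
proj(x) = [4.229274, 3.276094, 2.595714, -0.801725]
Step 3: Dot product.
a^T * proj(x) = 2*4.229274 + 3*3.276094 + 5*2.595714 - 4*(-0.801725) = 34.4723


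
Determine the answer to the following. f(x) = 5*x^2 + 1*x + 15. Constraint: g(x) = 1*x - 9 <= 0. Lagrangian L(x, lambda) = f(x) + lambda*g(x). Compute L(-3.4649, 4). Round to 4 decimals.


Step 1: Evaluate f(x).
f(-3.4649) = 5*(-3.4649)^2 + 1*(-3.4649) + 15 = 71.5628
Step 2: Evaluate g(x).
g(-3.4649) = 1*-3.4649 - 9 = -12.4649
Step 3: Compute Lagrangian.
L = 71.5628 + 4*-12.4649 = 21.7032


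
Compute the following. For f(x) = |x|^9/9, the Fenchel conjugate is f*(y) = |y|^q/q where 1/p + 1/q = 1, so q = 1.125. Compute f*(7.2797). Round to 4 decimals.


The conjugate exponent q satisfies 1/p + 1/q = 1.
p = 9, so q = 9/(9 - 1) = 1.125
|y|^q = 7.2797^1.125 = 9.3299
f*(7.2797) = 9.3299 / 1.125 = 8.2933


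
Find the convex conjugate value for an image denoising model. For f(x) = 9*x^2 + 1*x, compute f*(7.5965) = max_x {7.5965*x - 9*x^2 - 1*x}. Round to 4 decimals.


f*(y) = sup_x {y*x - a*x^2 - b*x} = sup_x {(y-b)*x - a*x^2}
FOC: (y - b) - 2a*x = 0 => x* = (y - b)/(2a)
x* = (7.5965 - 1)/(2*9) = 0.3665
f*(7.5965) = (y-b)^2/(4a) = (7.5965 - 1)^2/(4*9)
= 43.5138/36 = 1.2087


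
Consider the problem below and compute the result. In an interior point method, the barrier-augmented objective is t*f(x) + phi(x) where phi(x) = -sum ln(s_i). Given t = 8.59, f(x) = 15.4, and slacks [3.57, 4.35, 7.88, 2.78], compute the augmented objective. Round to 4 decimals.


Step 1: Compute log-barrier.
ln values: [1.2726, 1.4702, 2.0643, 1.0225]
phi = -(1.2726 + 1.4702 + 2.0643 + 1.0225) = -5.8295
Step 2: Compute augmented objective.
t*f(x) = 8.59*15.4 = 132.286
Total = 132.286 - 5.8295 = 126.4565


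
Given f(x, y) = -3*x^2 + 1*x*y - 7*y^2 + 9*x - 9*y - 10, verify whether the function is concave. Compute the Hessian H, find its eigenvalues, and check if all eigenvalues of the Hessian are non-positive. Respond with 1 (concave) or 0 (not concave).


The Hessian of f(x,y) = -3*x^2 + 1*x*y - 7*y^2 + 9*x - 9*y - 10 is:
H = [[-6, 1], [1, -14]]
Trace = -6 - 14 = -20
Determinant = -6*-14 - (1)^2 = 83
Discriminant = (-20)^2 - 4*83 = 68.0
Eigenvalues: lambda_1 = -14.1231, lambda_2 = -5.8769
The function is concave.

1


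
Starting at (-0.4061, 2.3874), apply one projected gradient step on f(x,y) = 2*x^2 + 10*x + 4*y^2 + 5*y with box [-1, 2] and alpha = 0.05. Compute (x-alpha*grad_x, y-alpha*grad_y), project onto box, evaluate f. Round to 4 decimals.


Step 1: Compute gradient at (-0.4061, 2.3874).
grad_x = 2*2*-0.4061 + 10 = 8.3756
grad_y = 2*4*2.3874 + 5 = 24.0992
Step 2: Gradient step.
x_raw = -0.4061 - 0.05*8.3756 = -0.8249
y_raw = 2.3874 - 0.05*24.0992 = 1.1824
Step 3: Project onto [-1, 2].
x_proj = clip(-0.8249) = -0.8249
y_proj = clip(1.1824) = 1.1824
Step 4: Evaluate f.
f(-0.8249, 1.1824) = 4.6169


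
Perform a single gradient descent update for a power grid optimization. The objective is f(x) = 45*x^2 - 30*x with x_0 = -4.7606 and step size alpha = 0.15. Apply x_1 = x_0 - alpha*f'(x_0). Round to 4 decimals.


We compute the gradient at x_0 and apply the update.
f'(x) = 90*x - 30
f'(-4.7606) = 90*-4.7606 - 30 = -458.454
x_1 = -4.7606 - 0.15*-458.454 = 64.0075


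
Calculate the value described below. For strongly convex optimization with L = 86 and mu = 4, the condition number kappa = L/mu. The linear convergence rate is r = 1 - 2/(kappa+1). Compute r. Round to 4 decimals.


Step 1: Compute the condition number.
kappa = L/mu = 86/4 = 21.5
Step 2: Compute the convergence rate.
r = 1 - 2/(kappa + 1) = 1 - 2*mu/(L + mu) = (L - mu)/(L + mu) = 82/90 = 0.9111


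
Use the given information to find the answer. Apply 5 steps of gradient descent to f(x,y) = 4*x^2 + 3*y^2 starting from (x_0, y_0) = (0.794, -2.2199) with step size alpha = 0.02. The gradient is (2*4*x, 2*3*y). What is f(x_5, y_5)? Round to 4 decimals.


Gradient descent on f(x,y) = 4*x^2 + 3*y^2.
Starting point: (0.794, -2.2199), alpha = 0.02
Step 1: grad_x = 2*4*0.794 = 6.352, grad_y = 2*3*-2.2199 = -13.3194
  x_1 = 0.794 - 0.02*6.352 = 0.667
  y_1 = -2.2199 - 0.02*-13.3194 = -1.9535
Step 2: grad_x = 2*4*0.667 = 5.3357, grad_y = 2*3*-1.9535 = -11.7211
  x_2 = 0.667 - 0.02*5.3357 = 0.5602
  y_2 = -1.9535 - 0.02*-11.7211 = -1.7191
Step 3: grad_x = 2*4*0.5602 = 4.482, grad_y = 2*3*-1.7191 = -10.3145
  x_3 = 0.5602 - 0.02*4.482 = 0.4706
  y_3 = -1.7191 - 0.02*-10.3145 = -1.5128
Step 4: grad_x = 2*4*0.4706 = 3.7649, grad_y = 2*3*-1.5128 = -9.0768
  x_4 = 0.4706 - 0.02*3.7649 = 0.3953
  y_4 = -1.5128 - 0.02*-9.0768 = -1.3313
Step 5: grad_x = 2*4*0.3953 = 3.1625, grad_y = 2*3*-1.3313 = -7.9876
  x_5 = 0.3953 - 0.02*3.1625 = 0.3321
  y_5 = -1.3313 - 0.02*-7.9876 = -1.1715
f(0.3321, -1.1715) = 4*0.3321^2 + 3*(-1.1715)^2 = 4.5584


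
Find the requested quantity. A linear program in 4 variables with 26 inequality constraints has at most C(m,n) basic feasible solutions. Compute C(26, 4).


Each vertex corresponds to some choice of n active constraints out of m, so the number of vertices is at most C(m, n) = m! / (n!(m-n)!).
m = 26, n = 4
Numerator: 26 * 25 * 24 * 23
Denominator: 4! = 24
C(26, 4) = 14950


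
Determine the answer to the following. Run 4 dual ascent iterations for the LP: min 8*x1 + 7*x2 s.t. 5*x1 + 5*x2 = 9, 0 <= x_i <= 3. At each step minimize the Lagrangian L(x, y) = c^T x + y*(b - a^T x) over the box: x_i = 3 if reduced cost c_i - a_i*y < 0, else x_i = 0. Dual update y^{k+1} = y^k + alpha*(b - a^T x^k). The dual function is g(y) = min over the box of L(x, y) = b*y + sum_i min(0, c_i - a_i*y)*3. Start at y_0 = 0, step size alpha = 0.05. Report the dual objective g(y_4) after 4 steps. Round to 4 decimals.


Dual ascent for LP: min 8*x1 + 7*x2, 5*x1 + 5*x2 = 9, 0 <= x_i <= 3
Step 1: y^k = 0.0, reduced costs: (8.0, 7.0)
  x^k = (0.0, 0.0), subgradient = b - a^T x = 9.0
  y^{k+1} = 0.0 + 0.05*9.0 = 0.45
Step 2: y^k = 0.45, reduced costs: (5.75, 4.75)
  x^k = (0.0, 0.0), subgradient = b - a^T x = 9.0
  y^{k+1} = 0.45 + 0.05*9.0 = 0.9
Step 3: y^k = 0.9, reduced costs: (3.5, 2.5)
  x^k = (0.0, 0.0), subgradient = b - a^T x = 9.0
  y^{k+1} = 0.9 + 0.05*9.0 = 1.35
Step 4: y^k = 1.35, reduced costs: (1.25, 0.25)
  x^k = (0.0, 0.0), subgradient = b - a^T x = 9.0
  y^{k+1} = 1.35 + 0.05*9.0 = 1.8
Dual objective at y_4 = 1.8: reduced costs (-1.0, -2.0), box minimizer x = (3.0, 3.0)
g(y_4) = b*y + (c1 - a1*y)*x1 + (c2 - a2*y)*x2 = 9*1.8 + (-1.0)*3.0 + (-2.0)*3.0 = 16.2 - 3.0 - 6.0 = 7.2


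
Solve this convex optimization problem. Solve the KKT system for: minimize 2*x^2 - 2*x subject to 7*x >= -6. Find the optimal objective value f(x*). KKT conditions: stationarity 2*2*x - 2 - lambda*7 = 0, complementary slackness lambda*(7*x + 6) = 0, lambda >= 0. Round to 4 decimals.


Step 1: Try lambda = 0 (constraint inactive).
Stationarity: 2*2*x - 2 = 0
x* = 2/(2*2) = 0.5
Check constraint: 7*0.5 = 3.5 >= -6 -- satisfied.
Step 2: Compute optimal value.
f(x*) = 2*0.5^2 - 2*0.5 = -0.5


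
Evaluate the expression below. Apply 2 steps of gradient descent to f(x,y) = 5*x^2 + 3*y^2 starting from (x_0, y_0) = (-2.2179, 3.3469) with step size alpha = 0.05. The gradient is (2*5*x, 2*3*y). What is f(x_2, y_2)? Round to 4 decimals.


Gradient descent on f(x,y) = 5*x^2 + 3*y^2.
Starting point: (-2.2179, 3.3469), alpha = 0.05
Step 1: grad_x = 2*5*-2.2179 = -22.179, grad_y = 2*3*3.3469 = 20.0814
  x_1 = -2.2179 - 0.05*-22.179 = -1.109
  y_1 = 3.3469 - 0.05*20.0814 = 2.3428
Step 2: grad_x = 2*5*-1.109 = -11.0895, grad_y = 2*3*2.3428 = 14.057
  x_2 = -1.109 - 0.05*-11.0895 = -0.5545
  y_2 = 2.3428 - 0.05*14.057 = 1.64
f(-0.5545, 1.64) = 5*(-0.5545)^2 + 3*1.64^2 = 9.6058


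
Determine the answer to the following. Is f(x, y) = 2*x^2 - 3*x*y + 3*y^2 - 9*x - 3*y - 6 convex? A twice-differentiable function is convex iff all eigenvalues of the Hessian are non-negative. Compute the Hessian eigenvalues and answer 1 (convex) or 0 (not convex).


The Hessian of f(x,y) = 2*x^2 - 3*x*y + 3*y^2 - 9*x - 3*y - 6 is:
H = [[4, -3], [-3, 6]]
Trace = 4 + 6 = 10
Determinant = 4*6 - (-3)^2 = 15
Discriminant = (10)^2 - 4*15 = 40.0
Eigenvalues: lambda_1 = 1.8377, lambda_2 = 8.1623
The function is convex.

1


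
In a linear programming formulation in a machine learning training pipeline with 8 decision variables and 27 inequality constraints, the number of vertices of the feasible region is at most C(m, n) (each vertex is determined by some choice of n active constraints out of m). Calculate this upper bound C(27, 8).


Each vertex corresponds to some choice of n active constraints out of m, so the number of vertices is at most C(m, n) = m! / (n!(m-n)!).
m = 27, n = 8
Numerator: 27 * 26 * 25 * 24 * 23 * 22 * 21 * 20
Denominator: 8! = 40320
C(27, 8) = 2220075


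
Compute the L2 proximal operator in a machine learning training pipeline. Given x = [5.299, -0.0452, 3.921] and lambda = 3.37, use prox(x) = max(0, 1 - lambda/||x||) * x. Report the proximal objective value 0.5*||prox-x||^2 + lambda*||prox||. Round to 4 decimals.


Step 1: Compute ||x||.
||x|| = 6.5921
Step 2: Compute scaling factor.
scale = max(0, 1 - 3.37/6.5921) = 0.4888
Step 3: prox(x) = [2.5901, -0.0221, 1.9165]
||prox(x)|| = 3.2221
Step 4: Proximal objective.
0.5*||prox-x||^2 = 5.6785
lambda*||prox|| = 10.8585
Total = 16.5369


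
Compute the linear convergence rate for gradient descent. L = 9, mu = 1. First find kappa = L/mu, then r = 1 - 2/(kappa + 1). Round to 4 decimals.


Step 1: Compute the condition number.
kappa = L/mu = 9/1 = 9.0
Step 2: Compute the convergence rate.
r = 1 - 2/(kappa + 1) = 1 - 2*mu/(L + mu) = (L - mu)/(L + mu) = 8/10 = 0.8


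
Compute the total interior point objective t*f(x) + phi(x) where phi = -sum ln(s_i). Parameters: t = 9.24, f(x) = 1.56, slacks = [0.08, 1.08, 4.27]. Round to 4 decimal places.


Step 1: Compute log-barrier.
ln values: [-2.5257, 0.077, 1.4516]
phi = -(-2.5257 + 0.077 + 1.4516) = 0.9972
Step 2: Compute augmented objective.
t*f(x) = 9.24*1.56 = 14.4144
Total = 14.4144 + 0.9972 = 15.4116


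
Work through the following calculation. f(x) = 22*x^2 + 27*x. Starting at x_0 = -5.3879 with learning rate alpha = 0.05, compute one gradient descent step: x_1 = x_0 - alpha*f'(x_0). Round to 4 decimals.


We compute the gradient at x_0 and apply the update.
f'(x) = 44*x + 27
f'(-5.3879) = 44*-5.3879 + 27 = -210.0676
x_1 = -5.3879 - 0.05*-210.0676 = 5.1155


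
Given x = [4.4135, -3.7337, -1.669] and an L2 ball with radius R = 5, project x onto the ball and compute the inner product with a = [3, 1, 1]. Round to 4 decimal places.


Step 1: Compute ||x|| (intermediates to 6 decimals).
||x|| = sqrt(4.4135^2 + (-3.7337)^2 + (-1.669)^2) = 6.017064
Step 2: Project.
Since ||x|| > R, scale = R/||x|| = 5/6.017064 = 0.83097, proj(x) = scale * x
proj(x) = [3.667486, -3.102593, -1.386889]
Step 3: Dot product.
a^T * proj(x) = 3*3.667486 + 1*(-3.102593) + 1*(-1.386889) = 6.513


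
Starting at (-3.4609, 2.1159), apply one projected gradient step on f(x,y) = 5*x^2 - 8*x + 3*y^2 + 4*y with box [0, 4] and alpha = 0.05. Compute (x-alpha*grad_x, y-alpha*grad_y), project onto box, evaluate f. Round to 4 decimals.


Step 1: Compute gradient at (-3.4609, 2.1159).
grad_x = 2*5*-3.4609 - 8 = -42.609
grad_y = 2*3*2.1159 + 4 = 16.6954
Step 2: Gradient step.
x_raw = -3.4609 - 0.05*-42.609 = -1.3305
y_raw = 2.1159 - 0.05*16.6954 = 1.2811
Step 3: Project onto [0, 4].
x_proj = clip(-1.3305) = 0.0
y_proj = clip(1.2811) = 1.2811
Step 4: Evaluate f.
f(0.0, 1.2811) = 10.0484


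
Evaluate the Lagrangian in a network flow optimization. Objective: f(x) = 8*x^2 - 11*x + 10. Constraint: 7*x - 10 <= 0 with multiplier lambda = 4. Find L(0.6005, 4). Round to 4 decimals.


Step 1: Evaluate f(x).
f(0.6005) = 8*0.6005^2 - 11*0.6005 + 10 = 6.2793
Step 2: Evaluate g(x).
g(0.6005) = 7*0.6005 - 10 = -5.7965
Step 3: Compute Lagrangian.
L = 6.2793 + 4*-5.7965 = -16.9067


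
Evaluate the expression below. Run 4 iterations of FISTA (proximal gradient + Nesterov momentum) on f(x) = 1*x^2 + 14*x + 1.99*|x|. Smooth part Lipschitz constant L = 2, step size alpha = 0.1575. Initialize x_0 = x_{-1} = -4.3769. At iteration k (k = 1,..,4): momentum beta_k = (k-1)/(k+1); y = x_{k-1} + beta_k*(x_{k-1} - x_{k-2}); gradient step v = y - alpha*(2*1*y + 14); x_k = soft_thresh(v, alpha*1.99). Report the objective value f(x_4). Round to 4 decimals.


FISTA on f(x) = 1*x^2 + 14*x + 1.99*|x|
L = 2, alpha = 0.1575
Iteration 1: beta = 0.0, y = -4.3769 + 0.0*(-4.3769 + 4.3769) = -4.3769
  grad(y) = 5.2462, v = y - alpha*grad = -5.2032
  prox(v) = soft_thresh(-5.2032, 0.3134) = -4.8898
Iteration 2: beta = 0.3333, y = -4.8898 + 0.3333*(-4.8898 + 4.3769) = -5.0607
  grad(y) = 3.8786, v = y - alpha*grad = -5.6716
  prox(v) = soft_thresh(-5.6716, 0.3134) = -5.3582
Iteration 3: beta = 0.5, y = -5.3582 + 0.5*(-5.3582 + 4.8898) = -5.5924
  grad(y) = 2.8153, v = y - alpha*grad = -6.0358
  prox(v) = soft_thresh(-6.0358, 0.3134) = -5.7223
Iteration 4: beta = 0.6, y = -5.7223 + 0.6*(-5.7223 + 5.3582) = -5.9409
  grad(y) = 2.1183, v = y - alpha*grad = -6.2745
  prox(v) = soft_thresh(-6.2745, 0.3134) = -5.9611
f(x_4) = 1*(-5.9611)^2 + 14*(-5.9611) + 1.99*|-5.9611| = -36.0581
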